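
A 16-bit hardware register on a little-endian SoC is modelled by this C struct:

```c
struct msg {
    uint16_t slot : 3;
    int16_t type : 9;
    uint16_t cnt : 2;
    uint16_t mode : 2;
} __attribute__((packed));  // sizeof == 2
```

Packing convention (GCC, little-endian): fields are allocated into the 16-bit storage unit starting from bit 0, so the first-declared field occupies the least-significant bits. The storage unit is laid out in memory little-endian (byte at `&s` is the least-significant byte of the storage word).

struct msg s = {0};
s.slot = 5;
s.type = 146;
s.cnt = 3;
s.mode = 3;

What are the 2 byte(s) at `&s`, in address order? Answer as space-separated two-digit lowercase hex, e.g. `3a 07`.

[0+:3] slot=5 & 0x7 = 0x5; word=0x0005
[3+:9] type=146 & 0x1ff = 0x92; word=0x0495
[12+:2] cnt=3 & 0x3 = 0x3; word=0x3495
[14+:2] mode=3 & 0x3 = 0x3; word=0xf495
word = 0xf495 → little-endian bytes:
  [0]=0x95  [1]=0xf4

95 f4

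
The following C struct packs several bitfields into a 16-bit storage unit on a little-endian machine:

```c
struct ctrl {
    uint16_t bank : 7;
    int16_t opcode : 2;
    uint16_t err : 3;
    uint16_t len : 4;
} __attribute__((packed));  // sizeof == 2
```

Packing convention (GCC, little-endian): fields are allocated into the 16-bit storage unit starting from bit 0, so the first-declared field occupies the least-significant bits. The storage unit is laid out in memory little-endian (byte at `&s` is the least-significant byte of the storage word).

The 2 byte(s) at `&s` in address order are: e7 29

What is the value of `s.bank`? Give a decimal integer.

103

[0]=0xe7 [1]=0x29 (little-endian) → word 0x29e7
bank:7 @ bit 0 → (0x29e7>>0)&0x7f = 0x67  ←
opcode:2 @ bit 7 → (0x29e7>>7)&0x3 = 0x3
err:3 @ bit 9 → (0x29e7>>9)&0x7 = 0x4
len:4 @ bit 12 → (0x29e7>>12)&0xf = 0x2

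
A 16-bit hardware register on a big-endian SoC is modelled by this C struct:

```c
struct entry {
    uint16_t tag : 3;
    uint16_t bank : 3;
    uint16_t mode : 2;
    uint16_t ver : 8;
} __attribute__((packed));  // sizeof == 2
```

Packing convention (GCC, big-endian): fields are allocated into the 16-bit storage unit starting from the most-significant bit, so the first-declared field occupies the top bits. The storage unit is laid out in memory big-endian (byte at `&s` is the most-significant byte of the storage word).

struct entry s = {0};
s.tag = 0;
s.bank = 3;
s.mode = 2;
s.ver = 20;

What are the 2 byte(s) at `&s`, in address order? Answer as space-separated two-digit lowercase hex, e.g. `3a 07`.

0e 14

[13+:3] tag=0 & 0x7 = 0x0; word=0x0000
[10+:3] bank=3 & 0x7 = 0x3; word=0x0c00
[8+:2] mode=2 & 0x3 = 0x2; word=0x0e00
[0+:8] ver=20 & 0xff = 0x14; word=0x0e14
word = 0x0e14 → big-endian bytes:
  [0]=0x0e  [1]=0x14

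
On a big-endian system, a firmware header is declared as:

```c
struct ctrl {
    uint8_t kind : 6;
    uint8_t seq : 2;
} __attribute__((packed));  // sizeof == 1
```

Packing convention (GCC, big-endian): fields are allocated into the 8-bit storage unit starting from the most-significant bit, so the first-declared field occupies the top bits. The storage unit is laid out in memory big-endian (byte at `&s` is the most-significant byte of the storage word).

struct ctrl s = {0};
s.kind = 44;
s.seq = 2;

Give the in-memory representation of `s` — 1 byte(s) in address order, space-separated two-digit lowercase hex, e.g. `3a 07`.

kind (6b) val=44 bits=0x2c at bit 2: 0xb0
seq (2b) val=2 bits=0x2 at bit 0: 0xb2
word = 0xb2 → big-endian bytes:
  [0]=0xb2

b2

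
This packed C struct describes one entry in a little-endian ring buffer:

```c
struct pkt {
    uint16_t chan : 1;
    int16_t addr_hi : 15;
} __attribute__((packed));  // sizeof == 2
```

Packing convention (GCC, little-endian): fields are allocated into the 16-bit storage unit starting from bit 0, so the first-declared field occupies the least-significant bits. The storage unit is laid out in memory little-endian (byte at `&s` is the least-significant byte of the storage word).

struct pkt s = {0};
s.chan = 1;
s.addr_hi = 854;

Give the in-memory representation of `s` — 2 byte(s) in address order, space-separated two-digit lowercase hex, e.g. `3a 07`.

ad 06

chan:1 = 1 → 0x1 << 0 → word 0x0001
addr_hi:15 = 854 → 0x356 << 1 → word 0x06ad
word = 0x06ad → little-endian bytes:
  [0]=0xad  [1]=0x06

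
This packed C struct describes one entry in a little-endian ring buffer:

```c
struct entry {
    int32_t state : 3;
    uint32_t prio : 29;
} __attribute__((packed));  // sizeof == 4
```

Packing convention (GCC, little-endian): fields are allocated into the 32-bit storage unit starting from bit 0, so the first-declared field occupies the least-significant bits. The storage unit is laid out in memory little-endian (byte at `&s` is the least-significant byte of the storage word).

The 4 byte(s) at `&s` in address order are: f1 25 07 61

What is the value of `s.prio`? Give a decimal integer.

[0]=0xf1 [1]=0x25 [2]=0x07 [3]=0x61 (little-endian) → word 0x610725f1
state:3 @ bit 0 → (0x610725f1>>0)&0x7 = 0x1
prio:29 @ bit 3 → (0x610725f1>>3)&0x1fffffff = 0xc20e4be  ←

203482302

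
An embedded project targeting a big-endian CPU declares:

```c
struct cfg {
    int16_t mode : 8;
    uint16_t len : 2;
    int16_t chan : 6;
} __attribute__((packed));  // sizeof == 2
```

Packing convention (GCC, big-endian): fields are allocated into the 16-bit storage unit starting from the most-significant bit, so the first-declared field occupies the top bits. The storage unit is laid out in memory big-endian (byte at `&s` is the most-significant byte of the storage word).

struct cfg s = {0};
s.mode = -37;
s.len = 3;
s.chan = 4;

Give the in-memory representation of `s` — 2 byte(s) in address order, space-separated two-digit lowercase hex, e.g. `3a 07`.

mode (8b) val=-37 bits=0xdb at bit 8: 0xdb00
len (2b) val=3 bits=0x3 at bit 6: 0xdbc0
chan (6b) val=4 bits=0x4 at bit 0: 0xdbc4
word = 0xdbc4 → big-endian bytes:
  [0]=0xdb  [1]=0xc4

db c4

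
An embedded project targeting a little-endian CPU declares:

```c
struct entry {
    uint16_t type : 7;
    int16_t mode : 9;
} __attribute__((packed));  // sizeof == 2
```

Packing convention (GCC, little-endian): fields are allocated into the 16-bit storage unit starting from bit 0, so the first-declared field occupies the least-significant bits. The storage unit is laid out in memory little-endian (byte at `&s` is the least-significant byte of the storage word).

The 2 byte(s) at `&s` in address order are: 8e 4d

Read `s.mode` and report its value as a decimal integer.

[0]=0x8e [1]=0x4d (little-endian) → word 0x4d8e
type:7 @ bit 0 → (0x4d8e>>0)&0x7f = 0xe
mode:9 @ bit 7 → (0x4d8e>>7)&0x1ff = 0x9b  ←
mode signed 9b, MSB=0: value = 155

155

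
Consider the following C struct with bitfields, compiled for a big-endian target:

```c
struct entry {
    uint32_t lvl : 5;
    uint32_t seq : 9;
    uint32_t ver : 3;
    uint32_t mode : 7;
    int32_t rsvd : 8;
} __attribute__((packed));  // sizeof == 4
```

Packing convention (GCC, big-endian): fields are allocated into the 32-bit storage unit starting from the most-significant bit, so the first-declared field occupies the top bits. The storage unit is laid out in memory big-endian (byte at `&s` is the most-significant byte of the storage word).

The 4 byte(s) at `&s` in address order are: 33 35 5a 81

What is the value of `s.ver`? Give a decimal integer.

[0]=0x33 [1]=0x35 [2]=0x5a [3]=0x81 (big-endian) → word 0x33355a81
lvl:5 @ bit 27 → (0x33355a81>>27)&0x1f = 0x6
seq:9 @ bit 18 → (0x33355a81>>18)&0x1ff = 0xcd
ver:3 @ bit 15 → (0x33355a81>>15)&0x7 = 0x2  ←
mode:7 @ bit 8 → (0x33355a81>>8)&0x7f = 0x5a
rsvd:8 @ bit 0 → (0x33355a81>>0)&0xff = 0x81

2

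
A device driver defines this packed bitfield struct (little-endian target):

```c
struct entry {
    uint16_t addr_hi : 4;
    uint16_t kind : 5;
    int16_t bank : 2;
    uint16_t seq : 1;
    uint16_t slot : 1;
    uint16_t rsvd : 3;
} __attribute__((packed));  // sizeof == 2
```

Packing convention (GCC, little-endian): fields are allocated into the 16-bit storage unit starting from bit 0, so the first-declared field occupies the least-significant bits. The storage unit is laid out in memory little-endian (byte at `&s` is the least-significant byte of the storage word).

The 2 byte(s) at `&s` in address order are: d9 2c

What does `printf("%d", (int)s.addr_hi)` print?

9

[0]=0xd9 [1]=0x2c (little-endian) → word 0x2cd9
addr_hi [0+:4] = (word>>0) & 0xf = 9  ←
kind [4+:5] = (word>>4) & 0x1f = 13
bank [9+:2] = (word>>9) & 0x3 = 2
seq [11+:1] = (word>>11) & 0x1 = 1
slot [12+:1] = (word>>12) & 0x1 = 0
rsvd [13+:3] = (word>>13) & 0x7 = 1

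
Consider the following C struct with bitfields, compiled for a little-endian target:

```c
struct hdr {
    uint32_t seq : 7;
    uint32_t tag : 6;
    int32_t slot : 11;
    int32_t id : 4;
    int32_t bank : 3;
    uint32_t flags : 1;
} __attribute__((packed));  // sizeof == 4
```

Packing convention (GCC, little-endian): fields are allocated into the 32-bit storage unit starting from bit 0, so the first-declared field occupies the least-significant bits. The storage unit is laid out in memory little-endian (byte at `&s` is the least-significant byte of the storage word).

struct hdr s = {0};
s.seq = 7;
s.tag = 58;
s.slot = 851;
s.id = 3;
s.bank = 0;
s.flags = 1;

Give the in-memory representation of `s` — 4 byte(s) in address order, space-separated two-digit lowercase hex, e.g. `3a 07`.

07 7d 6a 83

seq:7 = 7 → 0x7 << 0 → word 0x00000007
tag:6 = 58 → 0x3a << 7 → word 0x00001d07
slot:11 = 851 → 0x353 << 13 → word 0x006a7d07
id:4 = 3 → 0x3 << 24 → word 0x036a7d07
bank:3 = 0 → 0x0 << 28 → word 0x036a7d07
flags:1 = 1 → 0x1 << 31 → word 0x836a7d07
word = 0x836a7d07 → little-endian bytes:
  [0]=0x07  [1]=0x7d  [2]=0x6a  [3]=0x83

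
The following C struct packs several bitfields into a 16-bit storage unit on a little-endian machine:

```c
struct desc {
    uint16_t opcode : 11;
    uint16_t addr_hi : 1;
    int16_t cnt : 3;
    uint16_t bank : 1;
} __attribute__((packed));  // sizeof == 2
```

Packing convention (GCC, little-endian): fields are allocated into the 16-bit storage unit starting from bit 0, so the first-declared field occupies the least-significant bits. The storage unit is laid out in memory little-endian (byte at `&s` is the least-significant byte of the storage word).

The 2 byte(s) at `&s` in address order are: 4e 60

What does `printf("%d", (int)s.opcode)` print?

78

[0]=0x4e [1]=0x60 (little-endian) → word 0x604e
opcode:11 @ bit 0 → (0x604e>>0)&0x7ff = 0x4e  ←
addr_hi:1 @ bit 11 → (0x604e>>11)&0x1 = 0x0
cnt:3 @ bit 12 → (0x604e>>12)&0x7 = 0x6
bank:1 @ bit 15 → (0x604e>>15)&0x1 = 0x0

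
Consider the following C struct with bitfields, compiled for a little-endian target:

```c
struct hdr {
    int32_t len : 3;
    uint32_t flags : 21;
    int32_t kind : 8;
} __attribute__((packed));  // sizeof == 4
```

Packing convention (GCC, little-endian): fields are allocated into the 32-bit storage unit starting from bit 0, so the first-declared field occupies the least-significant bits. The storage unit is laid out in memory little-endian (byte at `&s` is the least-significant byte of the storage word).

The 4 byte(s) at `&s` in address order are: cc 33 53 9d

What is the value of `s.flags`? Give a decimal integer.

[0]=0xcc [1]=0x33 [2]=0x53 [3]=0x9d (little-endian) → word 0x9d5333cc
len:3 @ bit 0 → (0x9d5333cc>>0)&0x7 = 0x4
flags:21 @ bit 3 → (0x9d5333cc>>3)&0x1fffff = 0xa6679  ←
kind:8 @ bit 24 → (0x9d5333cc>>24)&0xff = 0x9d

681593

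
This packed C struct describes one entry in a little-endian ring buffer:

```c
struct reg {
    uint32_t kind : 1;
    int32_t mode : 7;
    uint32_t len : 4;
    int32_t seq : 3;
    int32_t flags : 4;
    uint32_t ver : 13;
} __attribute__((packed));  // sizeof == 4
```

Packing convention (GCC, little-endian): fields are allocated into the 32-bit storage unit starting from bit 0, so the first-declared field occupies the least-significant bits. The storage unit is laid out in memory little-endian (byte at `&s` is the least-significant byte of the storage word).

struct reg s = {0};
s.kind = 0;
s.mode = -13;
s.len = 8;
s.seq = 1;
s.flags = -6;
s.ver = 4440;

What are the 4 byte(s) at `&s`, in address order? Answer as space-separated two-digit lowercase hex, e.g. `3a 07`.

e6 18 c5 8a

[0+:1] kind=0 & 0x1 = 0x0; word=0x00000000
[1+:7] mode=-13 & 0x7f = 0x73; word=0x000000e6
[8+:4] len=8 & 0xf = 0x8; word=0x000008e6
[12+:3] seq=1 & 0x7 = 0x1; word=0x000018e6
[15+:4] flags=-6 & 0xf = 0xa; word=0x000518e6
[19+:13] ver=4440 & 0x1fff = 0x1158; word=0x8ac518e6
word = 0x8ac518e6 → little-endian bytes:
  [0]=0xe6  [1]=0x18  [2]=0xc5  [3]=0x8a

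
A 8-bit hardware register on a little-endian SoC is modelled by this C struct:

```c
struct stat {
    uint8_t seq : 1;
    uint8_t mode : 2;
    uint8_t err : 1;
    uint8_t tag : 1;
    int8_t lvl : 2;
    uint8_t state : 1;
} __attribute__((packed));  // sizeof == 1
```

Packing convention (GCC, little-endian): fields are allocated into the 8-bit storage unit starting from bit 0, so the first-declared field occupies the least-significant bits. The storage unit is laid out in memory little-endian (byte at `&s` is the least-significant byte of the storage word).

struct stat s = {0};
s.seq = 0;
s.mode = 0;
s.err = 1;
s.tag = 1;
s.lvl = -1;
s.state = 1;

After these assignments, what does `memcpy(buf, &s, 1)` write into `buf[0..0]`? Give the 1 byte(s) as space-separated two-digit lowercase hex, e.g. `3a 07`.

seq (1b) val=0 bits=0x0 at bit 0: 0x00
mode (2b) val=0 bits=0x0 at bit 1: 0x00
err (1b) val=1 bits=0x1 at bit 3: 0x08
tag (1b) val=1 bits=0x1 at bit 4: 0x18
lvl (2b) val=-1 bits=0x3 at bit 5: 0x78
state (1b) val=1 bits=0x1 at bit 7: 0xf8
word = 0xf8 → little-endian bytes:
  [0]=0xf8

f8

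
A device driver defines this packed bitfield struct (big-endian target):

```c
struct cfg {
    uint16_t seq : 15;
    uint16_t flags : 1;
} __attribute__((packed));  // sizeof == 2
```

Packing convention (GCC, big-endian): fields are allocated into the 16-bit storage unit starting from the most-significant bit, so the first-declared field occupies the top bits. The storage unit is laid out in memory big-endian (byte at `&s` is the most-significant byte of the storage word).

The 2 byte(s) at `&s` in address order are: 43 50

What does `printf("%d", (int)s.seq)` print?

[0]=0x43 [1]=0x50 (big-endian) → word 0x4350
seq [1+:15] = (word>>1) & 0x7fff = 8616  ←
flags [0+:1] = (word>>0) & 0x1 = 0

8616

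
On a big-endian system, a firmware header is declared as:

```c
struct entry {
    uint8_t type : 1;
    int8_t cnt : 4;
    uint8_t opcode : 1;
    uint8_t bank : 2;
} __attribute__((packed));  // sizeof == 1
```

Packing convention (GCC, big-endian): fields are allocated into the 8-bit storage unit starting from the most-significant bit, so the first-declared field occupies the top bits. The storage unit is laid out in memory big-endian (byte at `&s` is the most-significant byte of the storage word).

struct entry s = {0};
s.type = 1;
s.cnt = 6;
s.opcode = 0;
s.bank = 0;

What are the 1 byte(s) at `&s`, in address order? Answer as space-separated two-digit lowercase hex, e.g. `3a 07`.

b0

type (1b) val=1 bits=0x1 at bit 7: 0x80
cnt (4b) val=6 bits=0x6 at bit 3: 0xb0
opcode (1b) val=0 bits=0x0 at bit 2: 0xb0
bank (2b) val=0 bits=0x0 at bit 0: 0xb0
word = 0xb0 → big-endian bytes:
  [0]=0xb0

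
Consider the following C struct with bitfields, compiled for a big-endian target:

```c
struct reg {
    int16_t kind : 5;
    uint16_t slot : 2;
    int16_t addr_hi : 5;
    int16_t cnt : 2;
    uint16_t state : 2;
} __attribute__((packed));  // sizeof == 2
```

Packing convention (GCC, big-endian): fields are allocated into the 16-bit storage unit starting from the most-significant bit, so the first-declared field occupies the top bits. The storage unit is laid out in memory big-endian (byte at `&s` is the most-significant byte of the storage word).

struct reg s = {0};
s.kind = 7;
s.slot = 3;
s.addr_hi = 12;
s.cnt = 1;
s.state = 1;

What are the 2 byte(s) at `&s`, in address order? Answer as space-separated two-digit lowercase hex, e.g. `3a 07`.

kind:5 = 7 → 0x7 << 11 → word 0x3800
slot:2 = 3 → 0x3 << 9 → word 0x3e00
addr_hi:5 = 12 → 0xc << 4 → word 0x3ec0
cnt:2 = 1 → 0x1 << 2 → word 0x3ec4
state:2 = 1 → 0x1 << 0 → word 0x3ec5
word = 0x3ec5 → big-endian bytes:
  [0]=0x3e  [1]=0xc5

3e c5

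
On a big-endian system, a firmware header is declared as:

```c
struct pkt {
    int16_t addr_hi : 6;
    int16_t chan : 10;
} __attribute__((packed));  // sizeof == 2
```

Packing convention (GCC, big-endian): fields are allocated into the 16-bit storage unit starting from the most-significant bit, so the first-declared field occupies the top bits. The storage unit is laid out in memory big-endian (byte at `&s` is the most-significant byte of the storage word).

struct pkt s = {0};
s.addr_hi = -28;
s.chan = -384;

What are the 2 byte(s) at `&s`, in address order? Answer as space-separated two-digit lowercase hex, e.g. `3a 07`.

addr_hi:6 = -28 → 0x24 << 10 → word 0x9000
chan:10 = -384 → 0x280 << 0 → word 0x9280
word = 0x9280 → big-endian bytes:
  [0]=0x92  [1]=0x80

92 80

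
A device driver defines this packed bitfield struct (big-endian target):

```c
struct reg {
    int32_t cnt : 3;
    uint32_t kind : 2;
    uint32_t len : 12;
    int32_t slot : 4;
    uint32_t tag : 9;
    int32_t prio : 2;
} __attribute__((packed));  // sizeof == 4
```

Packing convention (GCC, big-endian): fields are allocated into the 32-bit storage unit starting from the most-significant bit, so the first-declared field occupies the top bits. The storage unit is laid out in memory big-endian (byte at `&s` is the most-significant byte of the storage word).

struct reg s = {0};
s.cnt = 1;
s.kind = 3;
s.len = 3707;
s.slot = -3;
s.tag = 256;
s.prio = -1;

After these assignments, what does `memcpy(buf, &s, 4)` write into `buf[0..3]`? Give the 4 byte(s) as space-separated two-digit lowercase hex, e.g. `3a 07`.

cnt (3b) val=1 bits=0x1 at bit 29: 0x20000000
kind (2b) val=3 bits=0x3 at bit 27: 0x38000000
len (12b) val=3707 bits=0xe7b at bit 15: 0x3f3d8000
slot (4b) val=-3 bits=0xd at bit 11: 0x3f3de800
tag (9b) val=256 bits=0x100 at bit 2: 0x3f3dec00
prio (2b) val=-1 bits=0x3 at bit 0: 0x3f3dec03
word = 0x3f3dec03 → big-endian bytes:
  [0]=0x3f  [1]=0x3d  [2]=0xec  [3]=0x03

3f 3d ec 03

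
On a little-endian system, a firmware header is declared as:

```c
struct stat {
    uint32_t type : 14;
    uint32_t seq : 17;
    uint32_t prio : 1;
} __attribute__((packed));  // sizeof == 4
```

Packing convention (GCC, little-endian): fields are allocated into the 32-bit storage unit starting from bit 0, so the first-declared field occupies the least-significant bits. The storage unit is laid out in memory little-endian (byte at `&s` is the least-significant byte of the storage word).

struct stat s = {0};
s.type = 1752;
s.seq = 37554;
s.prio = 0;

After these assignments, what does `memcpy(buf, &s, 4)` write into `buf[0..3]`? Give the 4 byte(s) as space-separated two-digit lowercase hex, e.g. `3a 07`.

d8 86 ac 24

type (14b) val=1752 bits=0x6d8 at bit 0: 0x000006d8
seq (17b) val=37554 bits=0x92b2 at bit 14: 0x24ac86d8
prio (1b) val=0 bits=0x0 at bit 31: 0x24ac86d8
word = 0x24ac86d8 → little-endian bytes:
  [0]=0xd8  [1]=0x86  [2]=0xac  [3]=0x24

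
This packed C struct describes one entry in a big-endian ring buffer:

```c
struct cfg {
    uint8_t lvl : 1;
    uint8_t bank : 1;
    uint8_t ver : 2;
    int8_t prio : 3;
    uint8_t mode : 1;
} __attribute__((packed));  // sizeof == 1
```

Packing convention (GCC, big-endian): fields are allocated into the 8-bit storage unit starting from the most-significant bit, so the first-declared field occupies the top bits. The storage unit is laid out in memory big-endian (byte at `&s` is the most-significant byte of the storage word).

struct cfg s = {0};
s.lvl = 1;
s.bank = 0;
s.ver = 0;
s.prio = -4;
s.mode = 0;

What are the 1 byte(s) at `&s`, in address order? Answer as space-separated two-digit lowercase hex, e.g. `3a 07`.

[7+:1] lvl=1 & 0x1 = 0x1; word=0x80
[6+:1] bank=0 & 0x1 = 0x0; word=0x80
[4+:2] ver=0 & 0x3 = 0x0; word=0x80
[1+:3] prio=-4 & 0x7 = 0x4; word=0x88
[0+:1] mode=0 & 0x1 = 0x0; word=0x88
word = 0x88 → big-endian bytes:
  [0]=0x88

88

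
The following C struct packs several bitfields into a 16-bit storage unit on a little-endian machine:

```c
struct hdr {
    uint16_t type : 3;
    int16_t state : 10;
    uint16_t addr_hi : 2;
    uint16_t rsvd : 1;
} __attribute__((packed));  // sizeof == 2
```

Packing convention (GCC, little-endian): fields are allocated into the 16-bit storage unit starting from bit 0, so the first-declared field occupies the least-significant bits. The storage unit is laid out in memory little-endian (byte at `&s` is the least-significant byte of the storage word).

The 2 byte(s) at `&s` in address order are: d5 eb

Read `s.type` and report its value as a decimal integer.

[0]=0xd5 [1]=0xeb (little-endian) → word 0xebd5
type [0+:3] = (word>>0) & 0x7 = 5  ←
state [3+:10] = (word>>3) & 0x3ff = 378
addr_hi [13+:2] = (word>>13) & 0x3 = 3
rsvd [15+:1] = (word>>15) & 0x1 = 1

5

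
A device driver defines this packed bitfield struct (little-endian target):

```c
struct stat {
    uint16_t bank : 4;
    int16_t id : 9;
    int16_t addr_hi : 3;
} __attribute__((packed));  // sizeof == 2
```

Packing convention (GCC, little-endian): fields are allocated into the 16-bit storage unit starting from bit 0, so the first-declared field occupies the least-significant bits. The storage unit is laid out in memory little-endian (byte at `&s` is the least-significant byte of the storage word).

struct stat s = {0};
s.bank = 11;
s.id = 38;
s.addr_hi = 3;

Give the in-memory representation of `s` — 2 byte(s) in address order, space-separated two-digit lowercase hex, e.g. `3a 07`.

6b 62

bank (4b) val=11 bits=0xb at bit 0: 0x000b
id (9b) val=38 bits=0x26 at bit 4: 0x026b
addr_hi (3b) val=3 bits=0x3 at bit 13: 0x626b
word = 0x626b → little-endian bytes:
  [0]=0x6b  [1]=0x62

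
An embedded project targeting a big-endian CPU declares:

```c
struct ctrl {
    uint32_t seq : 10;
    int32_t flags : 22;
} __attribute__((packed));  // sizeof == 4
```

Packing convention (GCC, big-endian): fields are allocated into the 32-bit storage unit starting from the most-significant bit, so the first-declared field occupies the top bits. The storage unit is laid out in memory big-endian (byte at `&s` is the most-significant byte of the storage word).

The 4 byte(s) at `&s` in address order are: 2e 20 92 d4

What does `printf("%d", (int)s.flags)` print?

-2059564

[0]=0x2e [1]=0x20 [2]=0x92 [3]=0xd4 (big-endian) → word 0x2e2092d4
seq:10 @ bit 22 → (0x2e2092d4>>22)&0x3ff = 0xb8
flags:22 @ bit 0 → (0x2e2092d4>>0)&0x3fffff = 0x2092d4  ←
flags signed 22b, MSB=1: 2134740 - 4194304 = -2059564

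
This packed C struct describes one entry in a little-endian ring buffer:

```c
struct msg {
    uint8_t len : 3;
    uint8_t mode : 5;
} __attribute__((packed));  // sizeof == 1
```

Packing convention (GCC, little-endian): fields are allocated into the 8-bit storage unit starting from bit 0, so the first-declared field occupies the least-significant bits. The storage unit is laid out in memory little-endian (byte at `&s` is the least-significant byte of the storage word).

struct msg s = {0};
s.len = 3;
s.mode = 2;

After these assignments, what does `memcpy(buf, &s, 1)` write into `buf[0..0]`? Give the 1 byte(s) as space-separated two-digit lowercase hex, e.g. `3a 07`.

len (3b) val=3 bits=0x3 at bit 0: 0x03
mode (5b) val=2 bits=0x2 at bit 3: 0x13
word = 0x13 → little-endian bytes:
  [0]=0x13

13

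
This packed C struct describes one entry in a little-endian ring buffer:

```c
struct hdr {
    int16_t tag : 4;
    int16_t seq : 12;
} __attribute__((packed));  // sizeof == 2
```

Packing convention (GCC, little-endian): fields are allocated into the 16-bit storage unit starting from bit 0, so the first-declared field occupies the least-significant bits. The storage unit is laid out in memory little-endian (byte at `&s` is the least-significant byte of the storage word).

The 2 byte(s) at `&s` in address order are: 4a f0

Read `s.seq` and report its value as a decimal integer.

[0]=0x4a [1]=0xf0 (little-endian) → word 0xf04a
tag:4 @ bit 0 → (0xf04a>>0)&0xf = 0xa
seq:12 @ bit 4 → (0xf04a>>4)&0xfff = 0xf04  ←
seq signed 12b, MSB=1: 3844 - 4096 = -252

-252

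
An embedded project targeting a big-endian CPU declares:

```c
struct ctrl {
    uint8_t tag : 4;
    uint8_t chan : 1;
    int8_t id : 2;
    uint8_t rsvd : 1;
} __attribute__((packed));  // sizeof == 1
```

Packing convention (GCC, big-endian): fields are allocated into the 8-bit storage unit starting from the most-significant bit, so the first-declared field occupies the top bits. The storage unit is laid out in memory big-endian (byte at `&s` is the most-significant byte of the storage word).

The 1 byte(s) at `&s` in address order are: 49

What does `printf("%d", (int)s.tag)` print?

[0]=0x49 (big-endian) → word 0x49
tag [4+:4] = (word>>4) & 0xf = 4  ←
chan [3+:1] = (word>>3) & 0x1 = 1
id [1+:2] = (word>>1) & 0x3 = 0
rsvd [0+:1] = (word>>0) & 0x1 = 1

4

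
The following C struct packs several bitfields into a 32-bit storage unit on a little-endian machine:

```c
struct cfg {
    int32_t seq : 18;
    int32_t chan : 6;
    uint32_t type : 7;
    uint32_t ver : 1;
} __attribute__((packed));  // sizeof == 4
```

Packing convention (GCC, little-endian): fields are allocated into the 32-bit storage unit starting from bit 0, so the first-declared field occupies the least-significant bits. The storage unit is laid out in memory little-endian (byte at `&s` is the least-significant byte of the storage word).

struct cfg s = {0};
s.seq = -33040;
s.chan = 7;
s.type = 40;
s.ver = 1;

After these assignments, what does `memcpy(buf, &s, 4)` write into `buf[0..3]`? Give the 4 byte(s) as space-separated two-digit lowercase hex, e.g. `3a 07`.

seq:18 = -33040 → 0x37ef0 << 0 → word 0x00037ef0
chan:6 = 7 → 0x7 << 18 → word 0x001f7ef0
type:7 = 40 → 0x28 << 24 → word 0x281f7ef0
ver:1 = 1 → 0x1 << 31 → word 0xa81f7ef0
word = 0xa81f7ef0 → little-endian bytes:
  [0]=0xf0  [1]=0x7e  [2]=0x1f  [3]=0xa8

f0 7e 1f a8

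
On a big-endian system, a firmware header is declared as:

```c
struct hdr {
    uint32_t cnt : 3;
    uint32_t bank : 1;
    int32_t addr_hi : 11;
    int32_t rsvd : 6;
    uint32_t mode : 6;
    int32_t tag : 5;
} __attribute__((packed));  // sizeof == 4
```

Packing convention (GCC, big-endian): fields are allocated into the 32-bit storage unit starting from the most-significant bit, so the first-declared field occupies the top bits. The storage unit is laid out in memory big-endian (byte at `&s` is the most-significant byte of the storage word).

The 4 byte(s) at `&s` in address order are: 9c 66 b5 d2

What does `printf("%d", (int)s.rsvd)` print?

22

[0]=0x9c [1]=0x66 [2]=0xb5 [3]=0xd2 (big-endian) → word 0x9c66b5d2
cnt [29+:3] = (word>>29) & 0x7 = 4
bank [28+:1] = (word>>28) & 0x1 = 1
addr_hi [17+:11] = (word>>17) & 0x7ff = 1587
rsvd [11+:6] = (word>>11) & 0x3f = 22  ←
mode [5+:6] = (word>>5) & 0x3f = 46
tag [0+:5] = (word>>0) & 0x1f = 18
rsvd signed 6b, MSB=0: value = 22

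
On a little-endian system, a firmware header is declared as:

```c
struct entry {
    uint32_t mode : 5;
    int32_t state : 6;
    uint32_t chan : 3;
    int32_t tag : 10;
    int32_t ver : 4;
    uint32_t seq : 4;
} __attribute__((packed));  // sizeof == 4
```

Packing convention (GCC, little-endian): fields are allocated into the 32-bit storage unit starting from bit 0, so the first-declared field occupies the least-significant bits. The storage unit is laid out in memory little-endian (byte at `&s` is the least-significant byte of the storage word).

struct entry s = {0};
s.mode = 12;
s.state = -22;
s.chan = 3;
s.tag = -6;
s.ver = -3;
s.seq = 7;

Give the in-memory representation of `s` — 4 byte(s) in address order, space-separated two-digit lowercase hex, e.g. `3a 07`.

mode (5b) val=12 bits=0xc at bit 0: 0x0000000c
state (6b) val=-22 bits=0x2a at bit 5: 0x0000054c
chan (3b) val=3 bits=0x3 at bit 11: 0x00001d4c
tag (10b) val=-6 bits=0x3fa at bit 14: 0x00fe9d4c
ver (4b) val=-3 bits=0xd at bit 24: 0x0dfe9d4c
seq (4b) val=7 bits=0x7 at bit 28: 0x7dfe9d4c
word = 0x7dfe9d4c → little-endian bytes:
  [0]=0x4c  [1]=0x9d  [2]=0xfe  [3]=0x7d

4c 9d fe 7d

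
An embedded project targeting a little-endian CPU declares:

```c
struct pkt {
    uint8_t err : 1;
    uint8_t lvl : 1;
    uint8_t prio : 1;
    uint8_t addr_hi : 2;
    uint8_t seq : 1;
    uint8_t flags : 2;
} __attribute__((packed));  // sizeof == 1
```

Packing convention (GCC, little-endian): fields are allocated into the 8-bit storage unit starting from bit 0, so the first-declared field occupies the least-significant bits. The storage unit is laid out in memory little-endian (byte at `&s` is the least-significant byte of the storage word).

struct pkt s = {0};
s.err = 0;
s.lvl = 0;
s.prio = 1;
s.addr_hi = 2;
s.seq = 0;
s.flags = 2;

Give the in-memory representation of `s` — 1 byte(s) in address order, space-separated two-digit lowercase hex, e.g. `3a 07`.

94

[0+:1] err=0 & 0x1 = 0x0; word=0x00
[1+:1] lvl=0 & 0x1 = 0x0; word=0x00
[2+:1] prio=1 & 0x1 = 0x1; word=0x04
[3+:2] addr_hi=2 & 0x3 = 0x2; word=0x14
[5+:1] seq=0 & 0x1 = 0x0; word=0x14
[6+:2] flags=2 & 0x3 = 0x2; word=0x94
word = 0x94 → little-endian bytes:
  [0]=0x94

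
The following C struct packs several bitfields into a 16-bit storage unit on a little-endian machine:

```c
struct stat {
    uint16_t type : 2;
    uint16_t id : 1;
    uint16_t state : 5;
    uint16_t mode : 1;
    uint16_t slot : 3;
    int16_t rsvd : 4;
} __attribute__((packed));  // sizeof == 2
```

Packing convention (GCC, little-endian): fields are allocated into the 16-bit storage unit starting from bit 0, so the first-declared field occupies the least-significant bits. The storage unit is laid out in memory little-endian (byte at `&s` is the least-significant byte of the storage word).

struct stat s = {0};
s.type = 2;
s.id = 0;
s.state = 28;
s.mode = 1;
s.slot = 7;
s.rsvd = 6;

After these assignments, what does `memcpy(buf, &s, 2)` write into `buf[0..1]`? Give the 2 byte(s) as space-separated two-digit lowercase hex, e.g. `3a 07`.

e2 6f

type (2b) val=2 bits=0x2 at bit 0: 0x0002
id (1b) val=0 bits=0x0 at bit 2: 0x0002
state (5b) val=28 bits=0x1c at bit 3: 0x00e2
mode (1b) val=1 bits=0x1 at bit 8: 0x01e2
slot (3b) val=7 bits=0x7 at bit 9: 0x0fe2
rsvd (4b) val=6 bits=0x6 at bit 12: 0x6fe2
word = 0x6fe2 → little-endian bytes:
  [0]=0xe2  [1]=0x6f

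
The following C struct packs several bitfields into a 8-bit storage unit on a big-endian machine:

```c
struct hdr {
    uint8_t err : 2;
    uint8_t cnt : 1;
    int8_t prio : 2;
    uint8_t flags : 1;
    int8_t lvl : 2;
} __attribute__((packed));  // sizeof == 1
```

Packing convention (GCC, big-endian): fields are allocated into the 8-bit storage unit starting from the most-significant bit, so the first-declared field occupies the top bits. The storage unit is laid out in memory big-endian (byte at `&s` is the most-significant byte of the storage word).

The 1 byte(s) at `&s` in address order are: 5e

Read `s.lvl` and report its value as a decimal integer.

[0]=0x5e (big-endian) → word 0x5e
err:2 @ bit 6 → (0x5e>>6)&0x3 = 0x1
cnt:1 @ bit 5 → (0x5e>>5)&0x1 = 0x0
prio:2 @ bit 3 → (0x5e>>3)&0x3 = 0x3
flags:1 @ bit 2 → (0x5e>>2)&0x1 = 0x1
lvl:2 @ bit 0 → (0x5e>>0)&0x3 = 0x2  ←
lvl signed 2b, MSB=1: 2 - 4 = -2

-2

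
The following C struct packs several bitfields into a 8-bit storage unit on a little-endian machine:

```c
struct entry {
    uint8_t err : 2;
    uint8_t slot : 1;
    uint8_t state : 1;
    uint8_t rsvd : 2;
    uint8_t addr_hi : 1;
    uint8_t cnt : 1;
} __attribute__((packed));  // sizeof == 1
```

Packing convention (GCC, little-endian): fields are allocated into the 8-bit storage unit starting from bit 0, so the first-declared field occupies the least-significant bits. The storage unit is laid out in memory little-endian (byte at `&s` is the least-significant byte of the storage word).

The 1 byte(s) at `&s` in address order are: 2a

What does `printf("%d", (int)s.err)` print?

2

[0]=0x2a (little-endian) → word 0x2a
err [0+:2] = (word>>0) & 0x3 = 2  ←
slot [2+:1] = (word>>2) & 0x1 = 0
state [3+:1] = (word>>3) & 0x1 = 1
rsvd [4+:2] = (word>>4) & 0x3 = 2
addr_hi [6+:1] = (word>>6) & 0x1 = 0
cnt [7+:1] = (word>>7) & 0x1 = 0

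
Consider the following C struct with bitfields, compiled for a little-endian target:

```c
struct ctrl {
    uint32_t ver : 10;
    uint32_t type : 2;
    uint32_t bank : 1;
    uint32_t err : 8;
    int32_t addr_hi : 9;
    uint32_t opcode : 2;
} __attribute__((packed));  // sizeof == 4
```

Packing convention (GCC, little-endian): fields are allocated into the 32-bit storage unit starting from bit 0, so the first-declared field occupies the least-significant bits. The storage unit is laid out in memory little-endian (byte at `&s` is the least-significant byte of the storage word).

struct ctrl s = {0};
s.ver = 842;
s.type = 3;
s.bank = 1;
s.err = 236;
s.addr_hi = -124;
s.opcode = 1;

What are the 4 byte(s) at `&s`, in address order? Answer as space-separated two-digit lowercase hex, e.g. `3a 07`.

4a 9f 9d 70

ver:10 = 842 → 0x34a << 0 → word 0x0000034a
type:2 = 3 → 0x3 << 10 → word 0x00000f4a
bank:1 = 1 → 0x1 << 12 → word 0x00001f4a
err:8 = 236 → 0xec << 13 → word 0x001d9f4a
addr_hi:9 = -124 → 0x184 << 21 → word 0x309d9f4a
opcode:2 = 1 → 0x1 << 30 → word 0x709d9f4a
word = 0x709d9f4a → little-endian bytes:
  [0]=0x4a  [1]=0x9f  [2]=0x9d  [3]=0x70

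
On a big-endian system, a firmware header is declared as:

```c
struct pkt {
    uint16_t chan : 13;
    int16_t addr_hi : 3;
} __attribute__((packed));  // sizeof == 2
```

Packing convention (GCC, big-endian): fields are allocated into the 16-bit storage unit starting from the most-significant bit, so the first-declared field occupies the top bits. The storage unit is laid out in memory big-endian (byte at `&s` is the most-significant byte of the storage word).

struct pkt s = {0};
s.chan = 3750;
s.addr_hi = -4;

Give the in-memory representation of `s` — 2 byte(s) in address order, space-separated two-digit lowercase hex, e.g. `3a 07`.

chan:13 = 3750 → 0xea6 << 3 → word 0x7530
addr_hi:3 = -4 → 0x4 << 0 → word 0x7534
word = 0x7534 → big-endian bytes:
  [0]=0x75  [1]=0x34

75 34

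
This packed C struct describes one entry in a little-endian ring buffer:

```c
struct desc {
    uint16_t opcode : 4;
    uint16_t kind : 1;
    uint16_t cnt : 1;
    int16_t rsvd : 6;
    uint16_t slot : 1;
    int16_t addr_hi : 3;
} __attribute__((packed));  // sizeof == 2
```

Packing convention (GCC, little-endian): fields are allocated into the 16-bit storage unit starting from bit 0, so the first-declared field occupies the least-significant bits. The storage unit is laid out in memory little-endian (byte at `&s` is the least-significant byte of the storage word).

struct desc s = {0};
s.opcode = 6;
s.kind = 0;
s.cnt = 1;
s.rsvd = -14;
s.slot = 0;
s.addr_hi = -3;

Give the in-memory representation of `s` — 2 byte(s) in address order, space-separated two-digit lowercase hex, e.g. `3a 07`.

opcode:4 = 6 → 0x6 << 0 → word 0x0006
kind:1 = 0 → 0x0 << 4 → word 0x0006
cnt:1 = 1 → 0x1 << 5 → word 0x0026
rsvd:6 = -14 → 0x32 << 6 → word 0x0ca6
slot:1 = 0 → 0x0 << 12 → word 0x0ca6
addr_hi:3 = -3 → 0x5 << 13 → word 0xaca6
word = 0xaca6 → little-endian bytes:
  [0]=0xa6  [1]=0xac

a6 ac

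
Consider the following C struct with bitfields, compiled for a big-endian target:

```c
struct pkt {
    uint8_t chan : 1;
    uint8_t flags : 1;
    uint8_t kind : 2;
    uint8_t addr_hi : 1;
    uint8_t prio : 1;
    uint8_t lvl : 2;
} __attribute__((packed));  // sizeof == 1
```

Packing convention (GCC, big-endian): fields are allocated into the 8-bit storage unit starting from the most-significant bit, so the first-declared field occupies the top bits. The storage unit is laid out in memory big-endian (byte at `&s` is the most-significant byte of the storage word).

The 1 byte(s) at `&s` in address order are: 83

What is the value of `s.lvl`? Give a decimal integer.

3

[0]=0x83 (big-endian) → word 0x83
chan:1 @ bit 7 → (0x83>>7)&0x1 = 0x1
flags:1 @ bit 6 → (0x83>>6)&0x1 = 0x0
kind:2 @ bit 4 → (0x83>>4)&0x3 = 0x0
addr_hi:1 @ bit 3 → (0x83>>3)&0x1 = 0x0
prio:1 @ bit 2 → (0x83>>2)&0x1 = 0x0
lvl:2 @ bit 0 → (0x83>>0)&0x3 = 0x3  ←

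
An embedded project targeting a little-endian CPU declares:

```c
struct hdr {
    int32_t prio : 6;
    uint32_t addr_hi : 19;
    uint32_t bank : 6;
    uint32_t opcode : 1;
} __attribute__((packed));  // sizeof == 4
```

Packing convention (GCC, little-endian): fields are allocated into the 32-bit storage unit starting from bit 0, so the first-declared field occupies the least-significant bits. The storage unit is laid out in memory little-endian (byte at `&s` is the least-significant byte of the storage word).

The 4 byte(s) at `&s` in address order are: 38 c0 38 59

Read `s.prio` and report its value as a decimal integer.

[0]=0x38 [1]=0xc0 [2]=0x38 [3]=0x59 (little-endian) → word 0x5938c038
prio [0+:6] = (word>>0) & 0x3f = 56  ←
addr_hi [6+:19] = (word>>6) & 0x7ffff = 320256
bank [25+:6] = (word>>25) & 0x3f = 44
opcode [31+:1] = (word>>31) & 0x1 = 0
prio signed 6b, MSB=1: 56 - 64 = -8

-8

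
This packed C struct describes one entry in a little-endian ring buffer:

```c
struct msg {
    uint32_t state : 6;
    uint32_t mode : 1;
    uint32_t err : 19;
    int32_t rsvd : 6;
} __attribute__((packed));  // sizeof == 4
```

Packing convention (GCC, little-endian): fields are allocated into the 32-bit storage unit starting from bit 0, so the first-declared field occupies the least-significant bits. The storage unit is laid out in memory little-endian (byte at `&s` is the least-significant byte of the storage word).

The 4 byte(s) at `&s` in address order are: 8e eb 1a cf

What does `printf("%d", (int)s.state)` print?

[0]=0x8e [1]=0xeb [2]=0x1a [3]=0xcf (little-endian) → word 0xcf1aeb8e
state:6 @ bit 0 → (0xcf1aeb8e>>0)&0x3f = 0xe  ←
mode:1 @ bit 6 → (0xcf1aeb8e>>6)&0x1 = 0x0
err:19 @ bit 7 → (0xcf1aeb8e>>7)&0x7ffff = 0x635d7
rsvd:6 @ bit 26 → (0xcf1aeb8e>>26)&0x3f = 0x33

14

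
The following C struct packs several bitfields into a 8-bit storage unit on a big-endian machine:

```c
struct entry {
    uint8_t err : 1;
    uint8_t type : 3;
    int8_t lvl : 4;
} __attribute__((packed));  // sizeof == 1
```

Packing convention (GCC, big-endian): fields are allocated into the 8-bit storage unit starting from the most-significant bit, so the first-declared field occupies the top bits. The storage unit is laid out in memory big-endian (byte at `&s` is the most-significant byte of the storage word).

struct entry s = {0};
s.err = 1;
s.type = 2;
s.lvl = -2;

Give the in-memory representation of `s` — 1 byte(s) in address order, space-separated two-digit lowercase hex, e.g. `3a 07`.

ae

[7+:1] err=1 & 0x1 = 0x1; word=0x80
[4+:3] type=2 & 0x7 = 0x2; word=0xa0
[0+:4] lvl=-2 & 0xf = 0xe; word=0xae
word = 0xae → big-endian bytes:
  [0]=0xae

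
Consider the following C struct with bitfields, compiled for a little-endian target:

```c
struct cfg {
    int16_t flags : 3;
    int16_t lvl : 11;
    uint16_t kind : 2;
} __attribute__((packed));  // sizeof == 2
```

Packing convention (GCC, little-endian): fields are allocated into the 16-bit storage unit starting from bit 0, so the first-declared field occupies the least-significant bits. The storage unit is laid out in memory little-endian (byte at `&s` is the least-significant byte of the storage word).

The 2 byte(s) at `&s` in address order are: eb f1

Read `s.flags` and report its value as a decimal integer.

3

[0]=0xeb [1]=0xf1 (little-endian) → word 0xf1eb
flags:3 @ bit 0 → (0xf1eb>>0)&0x7 = 0x3  ←
lvl:11 @ bit 3 → (0xf1eb>>3)&0x7ff = 0x63d
kind:2 @ bit 14 → (0xf1eb>>14)&0x3 = 0x3
flags signed 3b, MSB=0: value = 3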